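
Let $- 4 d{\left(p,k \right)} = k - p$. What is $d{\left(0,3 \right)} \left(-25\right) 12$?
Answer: $225$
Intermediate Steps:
$d{\left(p,k \right)} = - \frac{k}{4} + \frac{p}{4}$ ($d{\left(p,k \right)} = - \frac{k - p}{4} = - \frac{k}{4} + \frac{p}{4}$)
$d{\left(0,3 \right)} \left(-25\right) 12 = \left(\left(- \frac{1}{4}\right) 3 + \frac{1}{4} \cdot 0\right) \left(-25\right) 12 = \left(- \frac{3}{4} + 0\right) \left(-25\right) 12 = \left(- \frac{3}{4}\right) \left(-25\right) 12 = \frac{75}{4} \cdot 12 = 225$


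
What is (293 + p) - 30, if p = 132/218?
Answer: 28733/109 ≈ 263.61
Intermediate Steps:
p = 66/109 (p = 132*(1/218) = 66/109 ≈ 0.60550)
(293 + p) - 30 = (293 + 66/109) - 30 = 32003/109 - 30 = 28733/109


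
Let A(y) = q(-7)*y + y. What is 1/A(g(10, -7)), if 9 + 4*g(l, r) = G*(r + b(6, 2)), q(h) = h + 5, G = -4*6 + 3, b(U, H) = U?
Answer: -⅓ ≈ -0.33333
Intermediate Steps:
G = -21 (G = -24 + 3 = -21)
q(h) = 5 + h
g(l, r) = -135/4 - 21*r/4 (g(l, r) = -9/4 + (-21*(r + 6))/4 = -9/4 + (-21*(6 + r))/4 = -9/4 + (-126 - 21*r)/4 = -9/4 + (-63/2 - 21*r/4) = -135/4 - 21*r/4)
A(y) = -y (A(y) = (5 - 7)*y + y = -2*y + y = -y)
1/A(g(10, -7)) = 1/(-(-135/4 - 21/4*(-7))) = 1/(-(-135/4 + 147/4)) = 1/(-1*3) = 1/(-3) = -⅓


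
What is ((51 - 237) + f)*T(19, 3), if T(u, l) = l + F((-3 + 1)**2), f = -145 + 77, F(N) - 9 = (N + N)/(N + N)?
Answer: -3302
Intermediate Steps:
F(N) = 10 (F(N) = 9 + (N + N)/(N + N) = 9 + (2*N)/((2*N)) = 9 + (2*N)*(1/(2*N)) = 9 + 1 = 10)
f = -68
T(u, l) = 10 + l (T(u, l) = l + 10 = 10 + l)
((51 - 237) + f)*T(19, 3) = ((51 - 237) - 68)*(10 + 3) = (-186 - 68)*13 = -254*13 = -3302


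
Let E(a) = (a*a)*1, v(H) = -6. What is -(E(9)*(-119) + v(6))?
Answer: 9645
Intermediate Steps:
E(a) = a**2 (E(a) = a**2*1 = a**2)
-(E(9)*(-119) + v(6)) = -(9**2*(-119) - 6) = -(81*(-119) - 6) = -(-9639 - 6) = -1*(-9645) = 9645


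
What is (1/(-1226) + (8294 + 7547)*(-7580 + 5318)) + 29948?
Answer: -43893735045/1226 ≈ -3.5802e+7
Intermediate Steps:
(1/(-1226) + (8294 + 7547)*(-7580 + 5318)) + 29948 = (-1/1226 + 15841*(-2262)) + 29948 = (-1/1226 - 35832342) + 29948 = -43930451293/1226 + 29948 = -43893735045/1226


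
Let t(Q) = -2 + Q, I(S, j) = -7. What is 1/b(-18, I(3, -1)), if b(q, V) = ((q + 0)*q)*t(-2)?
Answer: -1/1296 ≈ -0.00077160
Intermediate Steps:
b(q, V) = -4*q² (b(q, V) = ((q + 0)*q)*(-2 - 2) = (q*q)*(-4) = q²*(-4) = -4*q²)
1/b(-18, I(3, -1)) = 1/(-4*(-18)²) = 1/(-4*324) = 1/(-1296) = -1/1296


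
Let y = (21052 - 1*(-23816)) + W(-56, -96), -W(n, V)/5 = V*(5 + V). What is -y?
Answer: -1188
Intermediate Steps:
W(n, V) = -5*V*(5 + V)
y = 1188 (y = (21052 - 1*(-23816)) - 5*(-96)*(5 - 96) = (21052 + 23816) - 5*(-96)*(-91) = 44868 - 43680 = 1188)
-y = -1*1188 = -1188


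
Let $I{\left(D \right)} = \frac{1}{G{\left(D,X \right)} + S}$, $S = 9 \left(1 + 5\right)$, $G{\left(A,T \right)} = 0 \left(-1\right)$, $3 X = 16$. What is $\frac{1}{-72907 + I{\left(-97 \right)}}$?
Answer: $- \frac{54}{3936977} \approx -1.3716 \cdot 10^{-5}$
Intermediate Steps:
$X = \frac{16}{3}$ ($X = \frac{1}{3} \cdot 16 = \frac{16}{3} \approx 5.3333$)
$G{\left(A,T \right)} = 0$
$S = 54$ ($S = 9 \cdot 6 = 54$)
$I{\left(D \right)} = \frac{1}{54}$ ($I{\left(D \right)} = \frac{1}{0 + 54} = \frac{1}{54}$)
$\frac{1}{-72907 + I{\left(-97 \right)}} = \frac{1}{-72907 + \frac{1}{54}} = \frac{1}{- \frac{3936977}{54}} = - \frac{54}{3936977}$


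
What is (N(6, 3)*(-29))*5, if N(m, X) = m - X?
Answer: -435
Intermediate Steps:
(N(6, 3)*(-29))*5 = ((6 - 1*3)*(-29))*5 = ((6 - 3)*(-29))*5 = (3*(-29))*5 = -87*5 = -435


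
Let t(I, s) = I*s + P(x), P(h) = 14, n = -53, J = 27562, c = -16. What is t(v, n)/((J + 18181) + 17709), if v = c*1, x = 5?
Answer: 431/31726 ≈ 0.013585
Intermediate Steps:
v = -16 (v = -16*1 = -16)
t(I, s) = 14 + I*s (t(I, s) = I*s + 14 = 14 + I*s)
t(v, n)/((J + 18181) + 17709) = (14 - 16*(-53))/((27562 + 18181) + 17709) = (14 + 848)/(45743 + 17709) = 862/63452 = 862*(1/63452) = 431/31726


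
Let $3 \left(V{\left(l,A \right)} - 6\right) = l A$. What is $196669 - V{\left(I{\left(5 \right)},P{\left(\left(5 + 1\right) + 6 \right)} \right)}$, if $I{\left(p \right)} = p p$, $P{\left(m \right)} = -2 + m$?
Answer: $\frac{589739}{3} \approx 1.9658 \cdot 10^{5}$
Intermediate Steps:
$I{\left(p \right)} = p^{2}$
$V{\left(l,A \right)} = 6 + \frac{A l}{3}$ ($V{\left(l,A \right)} = 6 + \frac{l A}{3} = 6 + \frac{A l}{3}$)
$196669 - V{\left(I{\left(5 \right)},P{\left(\left(5 + 1\right) + 6 \right)} \right)} = 196669 - \left(6 + \frac{\left(-2 + \left(\left(5 + 1\right) + 6\right)\right) 5^{2}}{3}\right) = 196669 - \left(6 + \frac{1}{3} \left(-2 + \left(6 + 6\right)\right) 25\right) = 196669 - \left(6 + \frac{1}{3} \left(-2 + 12\right) 25\right) = 196669 - \left(6 + \frac{1}{3} \cdot 10 \cdot 25\right) = 196669 - \left(6 + \frac{250}{3}\right) = 196669 - \frac{268}{3} = \frac{589739}{3}$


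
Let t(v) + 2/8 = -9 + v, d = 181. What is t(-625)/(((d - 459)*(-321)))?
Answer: -2537/356952 ≈ -0.0071074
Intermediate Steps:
t(v) = -37/4 + v (t(v) = -¼ + (-9 + v) = -37/4 + v)
t(-625)/(((d - 459)*(-321))) = (-37/4 - 625)/(((181 - 459)*(-321))) = -2537/(4*((-278*(-321)))) = -2537/4/89238 = -2537/4*1/89238 = -2537/356952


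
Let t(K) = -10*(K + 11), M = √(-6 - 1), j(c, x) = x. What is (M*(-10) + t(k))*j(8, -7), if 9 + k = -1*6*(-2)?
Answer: 980 + 70*I*√7 ≈ 980.0 + 185.2*I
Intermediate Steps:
M = I*√7 (M = √(-7) = I*√7 ≈ 2.6458*I)
k = 3 (k = -9 - 1*6*(-2) = -9 - 6*(-2) = -9 + 12 = 3)
t(K) = -110 - 10*K (t(K) = -10*(11 + K) = -110 - 10*K)
(M*(-10) + t(k))*j(8, -7) = ((I*√7)*(-10) + (-110 - 10*3))*(-7) = (-10*I*√7 + (-110 - 30))*(-7) = (-10*I*√7 - 140)*(-7) = (-140 - 10*I*√7)*(-7) = 980 + 70*I*√7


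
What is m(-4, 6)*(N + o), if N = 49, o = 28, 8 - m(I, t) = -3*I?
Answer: -308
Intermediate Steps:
m(I, t) = 8 + 3*I (m(I, t) = 8 - (-3)*I = 8 + 3*I)
m(-4, 6)*(N + o) = (8 + 3*(-4))*(49 + 28) = (8 - 12)*77 = -4*77 = -308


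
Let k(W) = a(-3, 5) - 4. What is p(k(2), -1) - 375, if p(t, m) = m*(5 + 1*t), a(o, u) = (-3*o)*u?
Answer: -421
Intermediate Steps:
a(o, u) = -3*o*u
k(W) = 41 (k(W) = -3*(-3)*5 - 4 = 45 - 4 = 41)
p(t, m) = m*(5 + t)
p(k(2), -1) - 375 = -(5 + 41) - 375 = -1*46 - 375 = -46 - 375 = -421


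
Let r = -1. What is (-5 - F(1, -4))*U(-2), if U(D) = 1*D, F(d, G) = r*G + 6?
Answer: 30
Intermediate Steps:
F(d, G) = 6 - G (F(d, G) = -G + 6 = 6 - G)
U(D) = D
(-5 - F(1, -4))*U(-2) = (-5 - (6 - 1*(-4)))*(-2) = (-5 - (6 + 4))*(-2) = (-5 - 1*10)*(-2) = (-5 - 10)*(-2) = -15*(-2) = 30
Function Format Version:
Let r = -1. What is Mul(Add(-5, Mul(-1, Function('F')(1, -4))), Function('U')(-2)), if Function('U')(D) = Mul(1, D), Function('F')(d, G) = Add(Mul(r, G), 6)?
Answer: 30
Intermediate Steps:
Function('F')(d, G) = Add(6, Mul(-1, G)) (Function('F')(d, G) = Add(Mul(-1, G), 6) = Add(6, Mul(-1, G)))
Function('U')(D) = D
Mul(Add(-5, Mul(-1, Function('F')(1, -4))), Function('U')(-2)) = Mul(Add(-5, Mul(-1, Add(6, Mul(-1, -4)))), -2) = Mul(Add(-5, Mul(-1, Add(6, 4))), -2) = Mul(Add(-5, Mul(-1, 10)), -2) = Mul(Add(-5, -10), -2) = Mul(-15, -2) = 30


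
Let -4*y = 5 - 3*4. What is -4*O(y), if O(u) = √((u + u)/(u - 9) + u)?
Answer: -14*√87/29 ≈ -4.5029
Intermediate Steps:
y = 7/4 (y = -(5 - 3*4)/4 = -(5 - 12)/4 = -¼*(-7) = 7/4 ≈ 1.7500)
O(u) = √(u + 2*u/(-9 + u)) (O(u) = √((2*u)/(-9 + u) + u) = √(2*u/(-9 + u) + u) = √(u + 2*u/(-9 + u)))
-4*O(y) = -4*7*√3*√(-1/(-9 + 7/4))/4 = -4*7*√3*√(-1/(-29/4))/4 = -4*7*√87/58 = -14*√87/29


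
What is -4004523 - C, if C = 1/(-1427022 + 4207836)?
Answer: -11135833621723/2780814 ≈ -4.0045e+6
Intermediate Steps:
C = 1/2780814 ≈ 3.5961e-7
-4004523 - C = -4004523 - 1*1/2780814 = -4004523 - 1/2780814 = -11135833621723/2780814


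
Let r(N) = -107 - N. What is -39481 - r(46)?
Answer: -39328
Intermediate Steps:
-39481 - r(46) = -39481 - (-107 - 1*46) = -39481 - (-107 - 46) = -39481 - 1*(-153) = -39481 + 153 = -39328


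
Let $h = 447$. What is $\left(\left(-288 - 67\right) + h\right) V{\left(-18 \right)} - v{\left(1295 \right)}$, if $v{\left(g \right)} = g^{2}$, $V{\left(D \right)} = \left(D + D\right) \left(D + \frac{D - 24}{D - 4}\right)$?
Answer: $- \frac{17861051}{11} \approx -1.6237 \cdot 10^{6}$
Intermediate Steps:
$V{\left(D \right)} = 2 D \left(D + \frac{-24 + D}{-4 + D}\right)$
$\left(\left(-288 - 67\right) + h\right) V{\left(-18 \right)} - v{\left(1295 \right)} = \left(\left(-288 - 67\right) + 447\right) 2 \left(-18\right) \frac{1}{-4 - 18} \left(-24 + \left(-18\right)^{2} - -54\right) - 1295^{2} = \left(\left(-288 - 67\right) + 447\right) 2 \left(-18\right) \frac{1}{-22} \left(-24 + 324 + 54\right) - 1677025 = \left(-355 + 447\right) 2 \left(-18\right) \left(- \frac{1}{22}\right) 354 - 1677025 = 92 \cdot \frac{6372}{11} - 1677025 = \frac{586224}{11} - 1677025 = - \frac{17861051}{11}$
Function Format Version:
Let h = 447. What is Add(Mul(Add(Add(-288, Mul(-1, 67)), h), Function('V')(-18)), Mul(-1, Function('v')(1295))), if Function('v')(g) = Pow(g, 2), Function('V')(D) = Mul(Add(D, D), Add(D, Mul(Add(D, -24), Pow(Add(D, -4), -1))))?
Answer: Rational(-17861051, 11) ≈ -1.6237e+6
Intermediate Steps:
Function('V')(D) = Mul(2, D, Add(D, Mul(Pow(Add(-4, D), -1), Add(-24, D)))) (Function('V')(D) = Mul(Mul(2, D), Add(D, Mul(Add(-24, D), Pow(Add(-4, D), -1)))) = Mul(Mul(2, D), Add(D, Mul(Pow(Add(-4, D), -1), Add(-24, D)))) = Mul(2, D, Add(D, Mul(Pow(Add(-4, D), -1), Add(-24, D)))))
Add(Mul(Add(Add(-288, Mul(-1, 67)), h), Function('V')(-18)), Mul(-1, Function('v')(1295))) = Add(Mul(Add(Add(-288, Mul(-1, 67)), 447), Mul(2, -18, Pow(Add(-4, -18), -1), Add(-24, Pow(-18, 2), Mul(-3, -18)))), Mul(-1, Pow(1295, 2))) = Add(Mul(Add(Add(-288, -67), 447), Mul(2, -18, Pow(-22, -1), Add(-24, 324, 54))), Mul(-1, 1677025)) = Add(Mul(Add(-355, 447), Mul(2, -18, Rational(-1, 22), 354)), -1677025) = Add(Mul(92, Rational(6372, 11)), -1677025) = Add(Rational(586224, 11), -1677025) = Rational(-17861051, 11)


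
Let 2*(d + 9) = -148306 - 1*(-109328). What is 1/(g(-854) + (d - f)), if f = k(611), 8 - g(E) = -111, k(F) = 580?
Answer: -1/19959 ≈ -5.0103e-5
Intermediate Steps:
g(E) = 119 (g(E) = 8 - 1*(-111) = 8 + 111 = 119)
d = -19498 (d = -9 + (-148306 - 1*(-109328))/2 = -9 + (-148306 + 109328)/2 = -9 + (1/2)*(-38978) = -9 - 19489 = -19498)
f = 580
1/(g(-854) + (d - f)) = 1/(119 + (-19498 - 1*580)) = 1/(119 + (-19498 - 580)) = 1/(119 - 20078) = 1/(-19959) = -1/19959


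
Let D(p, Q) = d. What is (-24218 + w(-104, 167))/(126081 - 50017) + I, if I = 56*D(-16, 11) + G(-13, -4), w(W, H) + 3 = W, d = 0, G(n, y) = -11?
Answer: -861029/76064 ≈ -11.320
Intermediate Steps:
w(W, H) = -3 + W
D(p, Q) = 0
I = -11 (I = 56*0 - 11 = 0 - 11 = -11)
(-24218 + w(-104, 167))/(126081 - 50017) + I = (-24218 + (-3 - 104))/(126081 - 50017) - 11 = (-24218 - 107)/76064 - 11 = -24325*1/76064 - 11 = -24325/76064 - 11 = -861029/76064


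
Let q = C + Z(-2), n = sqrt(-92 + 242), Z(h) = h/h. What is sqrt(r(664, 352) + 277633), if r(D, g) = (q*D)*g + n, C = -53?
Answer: sqrt(-11876223 + 5*sqrt(6)) ≈ 3446.2*I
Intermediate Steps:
Z(h) = 1
n = 5*sqrt(6) (n = sqrt(150) = 5*sqrt(6) ≈ 12.247)
q = -52 (q = -53 + 1 = -52)
r(D, g) = 5*sqrt(6) - 52*D*g (r(D, g) = (-52*D)*g + 5*sqrt(6) = -52*D*g + 5*sqrt(6) = 5*sqrt(6) - 52*D*g)
sqrt(r(664, 352) + 277633) = sqrt((5*sqrt(6) - 52*664*352) + 277633) = sqrt((5*sqrt(6) - 12153856) + 277633) = sqrt((-12153856 + 5*sqrt(6)) + 277633) = sqrt(-11876223 + 5*sqrt(6))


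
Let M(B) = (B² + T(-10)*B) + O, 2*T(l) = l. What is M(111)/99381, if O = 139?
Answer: 11905/99381 ≈ 0.11979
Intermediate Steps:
T(l) = l/2
M(B) = 139 + B² - 5*B (M(B) = (B² + ((½)*(-10))*B) + 139 = (B² - 5*B) + 139 = 139 + B² - 5*B)
M(111)/99381 = (139 + 111² - 5*111)/99381 = (139 + 12321 - 555)*(1/99381) = 11905*(1/99381) = 11905/99381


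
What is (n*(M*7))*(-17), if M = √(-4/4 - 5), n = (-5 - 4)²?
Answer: -9639*I*√6 ≈ -23611.0*I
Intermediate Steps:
n = 81 (n = (-9)² = 81)
M = I*√6 (M = √(-4*¼ - 5) = √(-1 - 5) = √(-6) = I*√6 ≈ 2.4495*I)
(n*(M*7))*(-17) = (81*((I*√6)*7))*(-17) = (81*(7*I*√6))*(-17) = (567*I*√6)*(-17) = -9639*I*√6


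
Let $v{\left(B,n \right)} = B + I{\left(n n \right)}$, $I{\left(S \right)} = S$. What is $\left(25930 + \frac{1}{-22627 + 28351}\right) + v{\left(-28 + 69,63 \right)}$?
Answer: $\frac{171376561}{5724} \approx 29940.0$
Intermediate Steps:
$v{\left(B,n \right)} = B + n^{2}$ ($v{\left(B,n \right)} = B + n n = B + n^{2}$)
$\left(25930 + \frac{1}{-22627 + 28351}\right) + v{\left(-28 + 69,63 \right)} = \left(25930 + \frac{1}{-22627 + 28351}\right) + \left(\left(-28 + 69\right) + 63^{2}\right) = \left(25930 + \frac{1}{5724}\right) + \left(41 + 3969\right) = \left(25930 + \frac{1}{5724}\right) + 4010 = \frac{148423321}{5724} + 4010 = \frac{171376561}{5724}$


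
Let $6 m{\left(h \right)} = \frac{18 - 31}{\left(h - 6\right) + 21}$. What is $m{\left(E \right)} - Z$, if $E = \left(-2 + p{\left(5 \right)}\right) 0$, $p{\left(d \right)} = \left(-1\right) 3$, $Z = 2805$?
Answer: $- \frac{252463}{90} \approx -2805.1$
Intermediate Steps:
$p{\left(d \right)} = -3$
$E = 0$ ($E = \left(-2 - 3\right) 0 = \left(-5\right) 0 = 0$)
$m{\left(h \right)} = - \frac{13}{6 \left(15 + h\right)}$ ($m{\left(h \right)} = \frac{\left(18 - 31\right) \frac{1}{\left(h - 6\right) + 21}}{6} = \frac{\left(-13\right) \frac{1}{\left(-6 + h\right) + 21}}{6} = \frac{\left(-13\right) \frac{1}{15 + h}}{6} = - \frac{13}{6 \left(15 + h\right)}$)
$m{\left(E \right)} - Z = - \frac{13}{90 + 6 \cdot 0} - 2805 = - \frac{13}{90 + 0} - 2805 = - \frac{13}{90} - 2805 = - \frac{252463}{90}$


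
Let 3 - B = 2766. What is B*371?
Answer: -1025073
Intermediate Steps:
B = -2763 (B = 3 - 1*2766 = 3 - 2766 = -2763)
B*371 = -2763*371 = -1025073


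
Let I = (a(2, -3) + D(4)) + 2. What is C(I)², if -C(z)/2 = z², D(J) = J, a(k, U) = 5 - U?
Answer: 153664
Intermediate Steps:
I = 14 (I = ((5 - 1*(-3)) + 4) + 2 = ((5 + 3) + 4) + 2 = (8 + 4) + 2 = 12 + 2 = 14)
C(z) = -2*z²
C(I)² = (-2*14²)² = (-2*196)² = (-392)² = 153664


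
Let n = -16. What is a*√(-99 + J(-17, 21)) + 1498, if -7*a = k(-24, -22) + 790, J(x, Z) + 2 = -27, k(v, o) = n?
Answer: 1498 - 6192*I*√2/7 ≈ 1498.0 - 1251.0*I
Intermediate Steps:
k(v, o) = -16
J(x, Z) = -29 (J(x, Z) = -2 - 27 = -29)
a = -774/7 (a = -(-16 + 790)/7 = -⅐*774 = -774/7 ≈ -110.57)
a*√(-99 + J(-17, 21)) + 1498 = -774*√(-99 - 29)/7 + 1498 = -6192*I*√2/7 + 1498 = 1498 - 6192*I*√2/7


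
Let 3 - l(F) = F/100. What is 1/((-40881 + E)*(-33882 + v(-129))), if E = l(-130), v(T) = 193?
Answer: 10/13770951463 ≈ 7.2617e-10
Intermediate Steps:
l(F) = 3 - F/100
E = 43/10 (E = 3 - 1/100*(-130) = 3 + 13/10 = 43/10 ≈ 4.3000)
1/((-40881 + E)*(-33882 + v(-129))) = 1/((-40881 + 43/10)*(-33882 + 193)) = 1/(-408767/10*(-33689)) = 1/(13770951463/10) = 10/13770951463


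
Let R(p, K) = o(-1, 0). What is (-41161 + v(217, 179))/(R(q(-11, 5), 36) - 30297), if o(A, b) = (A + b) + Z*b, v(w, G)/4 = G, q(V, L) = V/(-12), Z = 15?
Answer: 40445/30298 ≈ 1.3349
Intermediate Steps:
q(V, L) = -V/12 (q(V, L) = V*(-1/12) = -V/12)
v(w, G) = 4*G
o(A, b) = A + 16*b (o(A, b) = (A + b) + 15*b = A + 16*b)
R(p, K) = -1 (R(p, K) = -1 + 16*0 = -1 + 0 = -1)
(-41161 + v(217, 179))/(R(q(-11, 5), 36) - 30297) = (-41161 + 4*179)/(-1 - 30297) = (-41161 + 716)/(-30298) = -40445*(-1/30298) = 40445/30298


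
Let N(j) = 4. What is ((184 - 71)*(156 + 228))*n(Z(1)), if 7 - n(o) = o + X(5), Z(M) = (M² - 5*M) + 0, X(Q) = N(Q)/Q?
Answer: 2212992/5 ≈ 4.4260e+5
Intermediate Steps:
X(Q) = 4/Q
Z(M) = M² - 5*M
n(o) = 31/5 - o (n(o) = 7 - (o + 4/5) = 7 - (o + 4*(⅕)) = 7 - (o + ⅘) = 7 - (⅘ + o) = 7 + (-⅘ - o) = 31/5 - o)
((184 - 71)*(156 + 228))*n(Z(1)) = ((184 - 71)*(156 + 228))*(31/5 - (-5 + 1)) = (113*384)*(31/5 - (-4)) = 43392*(31/5 - 1*(-4)) = 43392*(31/5 + 4) = 43392*(51/5) = 2212992/5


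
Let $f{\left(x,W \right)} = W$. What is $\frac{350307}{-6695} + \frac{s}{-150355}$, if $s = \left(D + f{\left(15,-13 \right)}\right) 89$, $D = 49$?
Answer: $- \frac{10538371953}{201325345} \approx -52.345$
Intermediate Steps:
$s = 3204$ ($s = \left(49 - 13\right) 89 = 36 \cdot 89 = 3204$)
$\frac{350307}{-6695} + \frac{s}{-150355} = \frac{350307}{-6695} + \frac{3204}{-150355} = 350307 \left(- \frac{1}{6695}\right) + 3204 \left(- \frac{1}{150355}\right) = - \frac{350307}{6695} - \frac{3204}{150355} = - \frac{10538371953}{201325345}$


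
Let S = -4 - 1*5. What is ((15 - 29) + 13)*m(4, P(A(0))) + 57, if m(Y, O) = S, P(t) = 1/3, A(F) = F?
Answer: 66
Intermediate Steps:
P(t) = 1/3
S = -9 (S = -4 - 5 = -9)
m(Y, O) = -9
((15 - 29) + 13)*m(4, P(A(0))) + 57 = ((15 - 29) + 13)*(-9) + 57 = (-14 + 13)*(-9) + 57 = -1*(-9) + 57 = 9 + 57 = 66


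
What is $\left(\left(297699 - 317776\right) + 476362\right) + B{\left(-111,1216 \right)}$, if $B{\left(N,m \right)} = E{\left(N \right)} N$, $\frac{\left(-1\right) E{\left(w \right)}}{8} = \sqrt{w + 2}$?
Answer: $456285 + 888 i \sqrt{109} \approx 4.5629 \cdot 10^{5} + 9271.0 i$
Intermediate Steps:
$E{\left(w \right)} = - 8 \sqrt{2 + w}$ ($E{\left(w \right)} = - 8 \sqrt{w + 2} = - 8 \sqrt{2 + w}$)
$B{\left(N,m \right)} = - 8 N \sqrt{2 + N}$ ($B{\left(N,m \right)} = - 8 \sqrt{2 + N} N = - 8 N \sqrt{2 + N}$)
$\left(\left(297699 - 317776\right) + 476362\right) + B{\left(-111,1216 \right)} = \left(\left(297699 - 317776\right) + 476362\right) - - 888 \sqrt{2 - 111} = \left(-20077 + 476362\right) - - 888 \sqrt{-109} = 456285 - - 888 i \sqrt{109} = 456285 + 888 i \sqrt{109}$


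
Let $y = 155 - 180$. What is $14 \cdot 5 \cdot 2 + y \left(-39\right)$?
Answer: $1115$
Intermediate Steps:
$y = -25$ ($y = 155 - 180 = -25$)
$14 \cdot 5 \cdot 2 + y \left(-39\right) = 14 \cdot 5 \cdot 2 - -975 = 14 \cdot 10 + 975 = 140 + 975 = 1115$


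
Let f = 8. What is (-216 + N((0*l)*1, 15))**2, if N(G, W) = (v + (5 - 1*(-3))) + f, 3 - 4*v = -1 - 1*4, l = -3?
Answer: 39204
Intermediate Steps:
v = 2 (v = 3/4 - (-1 - 1*4)/4 = 3/4 - (-1 - 4)/4 = 3/4 - 1/4*(-5) = 3/4 + 5/4 = 2)
N(G, W) = 18 (N(G, W) = (2 + (5 - 1*(-3))) + 8 = (2 + (5 + 3)) + 8 = (2 + 8) + 8 = 10 + 8 = 18)
(-216 + N((0*l)*1, 15))**2 = (-216 + 18)**2 = (-198)**2 = 39204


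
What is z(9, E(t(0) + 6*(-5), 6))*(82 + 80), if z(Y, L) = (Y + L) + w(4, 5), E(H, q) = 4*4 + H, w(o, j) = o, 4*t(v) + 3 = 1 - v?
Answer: -243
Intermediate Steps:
t(v) = -½ - v/4 (t(v) = -¾ + (1 - v)/4 = -¾ + (¼ - v/4) = -½ - v/4)
E(H, q) = 16 + H
z(Y, L) = 4 + L + Y (z(Y, L) = (Y + L) + 4 = (L + Y) + 4 = 4 + L + Y)
z(9, E(t(0) + 6*(-5), 6))*(82 + 80) = (4 + (16 + ((-½ - ¼*0) + 6*(-5))) + 9)*(82 + 80) = (4 + (16 + ((-½ + 0) - 30)) + 9)*162 = (4 + (16 + (-½ - 30)) + 9)*162 = (4 + (16 - 61/2) + 9)*162 = (4 - 29/2 + 9)*162 = -3/2*162 = -243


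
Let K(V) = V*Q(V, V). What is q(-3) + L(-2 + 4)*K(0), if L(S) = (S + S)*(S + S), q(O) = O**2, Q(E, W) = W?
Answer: 9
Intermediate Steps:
K(V) = V**2 (K(V) = V*V = V**2)
L(S) = 4*S**2 (L(S) = (2*S)*(2*S) = 4*S**2)
q(-3) + L(-2 + 4)*K(0) = (-3)**2 + (4*(-2 + 4)**2)*0**2 = 9 + (4*2**2)*0 = 9 + (4*4)*0 = 9 + 16*0 = 9 + 0 = 9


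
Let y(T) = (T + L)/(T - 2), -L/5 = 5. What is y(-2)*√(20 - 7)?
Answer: 27*√13/4 ≈ 24.337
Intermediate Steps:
L = -25 (L = -5*5 = -25)
y(T) = (-25 + T)/(-2 + T) (y(T) = (T - 25)/(T - 2) = (-25 + T)/(-2 + T))
y(-2)*√(20 - 7) = ((-25 - 2)/(-2 - 2))*√(20 - 7) = (-27/(-4))*√13 = (-¼*(-27))*√13 = 27*√13/4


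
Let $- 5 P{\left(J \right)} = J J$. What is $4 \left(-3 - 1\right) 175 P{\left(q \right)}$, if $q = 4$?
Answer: $8960$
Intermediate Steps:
$P{\left(J \right)} = - \frac{J^{2}}{5}$ ($P{\left(J \right)} = - \frac{J J}{5} = - \frac{J^{2}}{5}$)
$4 \left(-3 - 1\right) 175 P{\left(q \right)} = 4 \left(-3 - 1\right) 175 \left(- \frac{4^{2}}{5}\right) = 4 \left(-4\right) 175 \left(\left(- \frac{1}{5}\right) 16\right) = \left(-16\right) 175 \left(- \frac{16}{5}\right) = \left(-2800\right) \left(- \frac{16}{5}\right) = 8960$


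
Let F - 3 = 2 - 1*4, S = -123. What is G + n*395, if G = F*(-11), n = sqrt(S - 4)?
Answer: -11 + 395*I*sqrt(127) ≈ -11.0 + 4451.4*I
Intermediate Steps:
n = I*sqrt(127) (n = sqrt(-123 - 4) = sqrt(-127) = I*sqrt(127) ≈ 11.269*I)
F = 1 (F = 3 + (2 - 1*4) = 3 + (2 - 4) = 3 - 2 = 1)
G = -11 (G = 1*(-11) = -11)
G + n*395 = -11 + (I*sqrt(127))*395 = -11 + 395*I*sqrt(127)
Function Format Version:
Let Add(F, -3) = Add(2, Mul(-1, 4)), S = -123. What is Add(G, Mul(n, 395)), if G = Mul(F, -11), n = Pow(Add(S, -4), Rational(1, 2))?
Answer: Add(-11, Mul(395, I, Pow(127, Rational(1, 2)))) ≈ Add(-11.000, Mul(4451.4, I))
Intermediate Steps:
n = Mul(I, Pow(127, Rational(1, 2))) (n = Pow(Add(-123, -4), Rational(1, 2)) = Pow(-127, Rational(1, 2)) = Mul(I, Pow(127, Rational(1, 2))) ≈ Mul(11.269, I))
F = 1 (F = Add(3, Add(2, Mul(-1, 4))) = Add(3, Add(2, -4)) = Add(3, -2) = 1)
G = -11 (G = Mul(1, -11) = -11)
Add(G, Mul(n, 395)) = Add(-11, Mul(Mul(I, Pow(127, Rational(1, 2))), 395)) = Add(-11, Mul(395, I, Pow(127, Rational(1, 2))))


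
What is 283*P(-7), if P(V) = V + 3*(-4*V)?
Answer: 21791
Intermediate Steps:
P(V) = -11*V (P(V) = V - 12*V = -11*V)
283*P(-7) = 283*(-11*(-7)) = 283*77 = 21791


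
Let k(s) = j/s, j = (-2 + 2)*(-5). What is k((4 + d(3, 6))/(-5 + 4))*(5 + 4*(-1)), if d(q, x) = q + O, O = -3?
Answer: 0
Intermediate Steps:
j = 0 (j = 0*(-5) = 0)
d(q, x) = -3 + q (d(q, x) = q - 3 = -3 + q)
k(s) = 0 (k(s) = 0/s = 0)
k((4 + d(3, 6))/(-5 + 4))*(5 + 4*(-1)) = 0*(5 + 4*(-1)) = 0*(5 - 4) = 0*1 = 0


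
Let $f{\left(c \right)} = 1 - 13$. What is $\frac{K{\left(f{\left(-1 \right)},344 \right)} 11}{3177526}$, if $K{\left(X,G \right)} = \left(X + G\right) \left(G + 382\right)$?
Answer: $\frac{120516}{144433} \approx 0.83441$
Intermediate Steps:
$f{\left(c \right)} = -12$
$K{\left(X,G \right)} = \left(382 + G\right) \left(G + X\right)$ ($K{\left(X,G \right)} = \left(G + X\right) \left(382 + G\right) = \left(382 + G\right) \left(G + X\right)$)
$\frac{K{\left(f{\left(-1 \right)},344 \right)} 11}{3177526} = \frac{\left(344^{2} + 382 \cdot 344 + 382 \left(-12\right) + 344 \left(-12\right)\right) 11}{3177526} = \left(118336 + 131408 - 4584 - 4128\right) 11 \cdot \frac{1}{3177526} = 241032 \cdot 11 \cdot \frac{1}{3177526} = 2651352 \cdot \frac{1}{3177526} = \frac{120516}{144433}$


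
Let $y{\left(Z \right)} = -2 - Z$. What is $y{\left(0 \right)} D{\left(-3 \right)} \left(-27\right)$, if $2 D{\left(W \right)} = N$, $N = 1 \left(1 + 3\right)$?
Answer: $108$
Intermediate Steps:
$N = 4$ ($N = 1 \cdot 4 = 4$)
$D{\left(W \right)} = 2$ ($D{\left(W \right)} = \frac{1}{2} \cdot 4 = 2$)
$y{\left(0 \right)} D{\left(-3 \right)} \left(-27\right) = \left(-2 - 0\right) 2 \left(-27\right) = \left(-2 + 0\right) 2 \left(-27\right) = \left(-2\right) 2 \left(-27\right) = \left(-4\right) \left(-27\right) = 108$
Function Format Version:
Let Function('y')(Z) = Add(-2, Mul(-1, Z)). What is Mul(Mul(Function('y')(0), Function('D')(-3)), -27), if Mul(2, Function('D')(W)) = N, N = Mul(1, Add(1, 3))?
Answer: 108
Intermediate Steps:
N = 4 (N = Mul(1, 4) = 4)
Function('D')(W) = 2 (Function('D')(W) = Mul(Rational(1, 2), 4) = 2)
Mul(Mul(Function('y')(0), Function('D')(-3)), -27) = Mul(Mul(Add(-2, Mul(-1, 0)), 2), -27) = Mul(Mul(Add(-2, 0), 2), -27) = Mul(Mul(-2, 2), -27) = Mul(-4, -27) = 108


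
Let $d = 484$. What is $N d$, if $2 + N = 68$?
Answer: $31944$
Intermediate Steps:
$N = 66$ ($N = -2 + 68 = 66$)
$N d = 66 \cdot 484 = 31944$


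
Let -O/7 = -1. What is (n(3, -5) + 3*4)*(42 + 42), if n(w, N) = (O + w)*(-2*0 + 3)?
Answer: 3528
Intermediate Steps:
O = 7 (O = -7*(-1) = 7)
n(w, N) = 21 + 3*w (n(w, N) = (7 + w)*(-2*0 + 3) = (7 + w)*(0 + 3) = (7 + w)*3 = 21 + 3*w)
(n(3, -5) + 3*4)*(42 + 42) = ((21 + 3*3) + 3*4)*(42 + 42) = ((21 + 9) + 12)*84 = (30 + 12)*84 = 42*84 = 3528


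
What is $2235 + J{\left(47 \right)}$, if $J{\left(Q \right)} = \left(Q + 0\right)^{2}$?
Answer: $4444$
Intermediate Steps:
$J{\left(Q \right)} = Q^{2}$
$2235 + J{\left(47 \right)} = 2235 + 47^{2} = 2235 + 2209 = 4444$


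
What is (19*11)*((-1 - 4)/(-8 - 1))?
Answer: 1045/9 ≈ 116.11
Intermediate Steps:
(19*11)*((-1 - 4)/(-8 - 1)) = 209*(-5/(-9)) = 209*(-5*(-⅑)) = 209*(5/9) = 1045/9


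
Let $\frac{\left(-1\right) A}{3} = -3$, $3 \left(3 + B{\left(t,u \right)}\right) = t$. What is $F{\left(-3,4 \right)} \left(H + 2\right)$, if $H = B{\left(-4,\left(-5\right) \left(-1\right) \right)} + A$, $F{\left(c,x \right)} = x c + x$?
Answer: $- \frac{160}{3} \approx -53.333$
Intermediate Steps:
$B{\left(t,u \right)} = -3 + \frac{t}{3}$
$A = 9$ ($A = \left(-3\right) \left(-3\right) = 9$)
$F{\left(c,x \right)} = x + c x$ ($F{\left(c,x \right)} = c x + x = x + c x$)
$H = \frac{14}{3}$ ($H = \left(-3 + \frac{1}{3} \left(-4\right)\right) + 9 = \left(-3 - \frac{4}{3}\right) + 9 = - \frac{13}{3} + 9 = \frac{14}{3} \approx 4.6667$)
$F{\left(-3,4 \right)} \left(H + 2\right) = 4 \left(1 - 3\right) \left(\frac{14}{3} + 2\right) = 4 \left(-2\right) \frac{20}{3} = \left(-8\right) \frac{20}{3} = - \frac{160}{3}$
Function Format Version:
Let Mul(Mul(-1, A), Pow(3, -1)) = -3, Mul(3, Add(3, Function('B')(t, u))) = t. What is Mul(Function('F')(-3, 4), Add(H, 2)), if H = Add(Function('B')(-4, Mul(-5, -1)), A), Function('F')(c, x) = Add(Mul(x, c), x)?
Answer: Rational(-160, 3) ≈ -53.333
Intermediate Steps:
Function('B')(t, u) = Add(-3, Mul(Rational(1, 3), t))
A = 9 (A = Mul(-3, -3) = 9)
Function('F')(c, x) = Add(x, Mul(c, x)) (Function('F')(c, x) = Add(Mul(c, x), x) = Add(x, Mul(c, x)))
H = Rational(14, 3) (H = Add(Add(-3, Mul(Rational(1, 3), -4)), 9) = Add(Add(-3, Rational(-4, 3)), 9) = Add(Rational(-13, 3), 9) = Rational(14, 3) ≈ 4.6667)
Mul(Function('F')(-3, 4), Add(H, 2)) = Mul(Mul(4, Add(1, -3)), Add(Rational(14, 3), 2)) = Mul(Mul(4, -2), Rational(20, 3)) = Mul(-8, Rational(20, 3)) = Rational(-160, 3)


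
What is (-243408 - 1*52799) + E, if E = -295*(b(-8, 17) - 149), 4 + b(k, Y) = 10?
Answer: -254022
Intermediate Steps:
b(k, Y) = 6 (b(k, Y) = -4 + 10 = 6)
E = 42185 (E = -295*(6 - 149) = -295*(-143) = 42185)
(-243408 - 1*52799) + E = (-243408 - 1*52799) + 42185 = (-243408 - 52799) + 42185 = -296207 + 42185 = -254022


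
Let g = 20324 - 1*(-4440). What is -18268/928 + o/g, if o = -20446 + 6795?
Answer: -29066055/1436312 ≈ -20.237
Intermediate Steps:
o = -13651
g = 24764 (g = 20324 + 4440 = 24764)
-18268/928 + o/g = -18268/928 - 13651/24764 = -18268*1/928 - 13651*1/24764 = -4567/232 - 13651/24764 = -29066055/1436312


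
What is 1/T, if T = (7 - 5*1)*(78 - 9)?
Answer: 1/138 ≈ 0.0072464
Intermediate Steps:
T = 138 (T = (7 - 5)*69 = 2*69 = 138)
1/T = 1/138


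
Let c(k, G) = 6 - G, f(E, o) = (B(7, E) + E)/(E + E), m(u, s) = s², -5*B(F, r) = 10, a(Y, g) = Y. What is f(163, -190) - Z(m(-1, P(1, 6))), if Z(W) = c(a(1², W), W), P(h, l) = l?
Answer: 9941/326 ≈ 30.494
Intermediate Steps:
B(F, r) = -2 (B(F, r) = -⅕*10 = -2)
f(E, o) = (-2 + E)/(2*E) (f(E, o) = (-2 + E)/(E + E) = (-2 + E)/((2*E)) = (-2 + E)*(1/(2*E)) = (-2 + E)/(2*E))
Z(W) = 6 - W
f(163, -190) - Z(m(-1, P(1, 6))) = (½)*(-2 + 163)/163 - (6 - 1*6²) = (½)*(1/163)*161 - (6 - 1*36) = 161/326 - (6 - 36) = 161/326 - 1*(-30) = 161/326 + 30 = 9941/326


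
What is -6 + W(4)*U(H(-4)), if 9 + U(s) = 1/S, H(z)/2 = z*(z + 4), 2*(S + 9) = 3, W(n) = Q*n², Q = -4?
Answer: 8678/15 ≈ 578.53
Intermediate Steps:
W(n) = -4*n²
S = -15/2 (S = -9 + (½)*3 = -9 + 3/2 = -15/2 ≈ -7.5000)
H(z) = 2*z*(4 + z) (H(z) = 2*(z*(z + 4)) = 2*(z*(4 + z)) = 2*z*(4 + z))
U(s) = -137/15 (U(s) = -9 + 1/(-15/2) = -9 - 2/15 = -137/15)
-6 + W(4)*U(H(-4)) = -6 - 4*4²*(-137/15) = -6 - 4*16*(-137/15) = -6 - 64*(-137/15) = -6 + 8768/15 = 8678/15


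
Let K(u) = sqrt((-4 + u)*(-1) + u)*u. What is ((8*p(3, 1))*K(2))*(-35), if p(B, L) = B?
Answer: -3360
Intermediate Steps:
K(u) = 2*u (K(u) = sqrt((4 - u) + u)*u = sqrt(4)*u = 2*u)
((8*p(3, 1))*K(2))*(-35) = ((8*3)*(2*2))*(-35) = (24*4)*(-35) = 96*(-35) = -3360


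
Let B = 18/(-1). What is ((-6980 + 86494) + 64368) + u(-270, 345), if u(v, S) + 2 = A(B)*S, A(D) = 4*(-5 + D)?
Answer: 112140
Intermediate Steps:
B = -18 (B = 18*(-1) = -18)
A(D) = -20 + 4*D
u(v, S) = -2 - 92*S (u(v, S) = -2 + (-20 + 4*(-18))*S = -2 + (-20 - 72)*S = -2 - 92*S)
((-6980 + 86494) + 64368) + u(-270, 345) = ((-6980 + 86494) + 64368) + (-2 - 92*345) = (79514 + 64368) + (-2 - 31740) = 143882 - 31742 = 112140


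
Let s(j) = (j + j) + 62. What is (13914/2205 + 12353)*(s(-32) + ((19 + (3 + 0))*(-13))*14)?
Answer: -12130292186/245 ≈ -4.9511e+7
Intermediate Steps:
s(j) = 62 + 2*j (s(j) = 2*j + 62 = 62 + 2*j)
(13914/2205 + 12353)*(s(-32) + ((19 + (3 + 0))*(-13))*14) = (13914/2205 + 12353)*((62 + 2*(-32)) + ((19 + (3 + 0))*(-13))*14) = (13914*(1/2205) + 12353)*((62 - 64) + ((19 + 3)*(-13))*14) = (1546/245 + 12353)*(-2 + (22*(-13))*14) = 3028031*(-2 - 286*14)/245 = 3028031*(-2 - 4004)/245 = (3028031/245)*(-4006) = -12130292186/245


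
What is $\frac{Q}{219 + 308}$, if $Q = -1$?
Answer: $- \frac{1}{527} \approx -0.0018975$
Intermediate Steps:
$\frac{Q}{219 + 308} = \frac{1}{219 + 308} \left(-1\right) = \frac{1}{527} \left(-1\right) = - \frac{1}{527}$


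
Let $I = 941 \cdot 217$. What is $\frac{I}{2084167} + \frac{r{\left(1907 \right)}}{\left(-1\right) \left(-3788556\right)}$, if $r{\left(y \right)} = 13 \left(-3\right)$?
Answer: $\frac{257843495673}{2631994464284} \approx 0.097965$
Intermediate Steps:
$r{\left(y \right)} = -39$
$I = 204197$
$\frac{I}{2084167} + \frac{r{\left(1907 \right)}}{\left(-1\right) \left(-3788556\right)} = \frac{204197}{2084167} - \frac{39}{\left(-1\right) \left(-3788556\right)} = 204197 \cdot \frac{1}{2084167} - \frac{39}{3788556} = \frac{204197}{2084167} - \frac{13}{1262852} = \frac{257843495673}{2631994464284}$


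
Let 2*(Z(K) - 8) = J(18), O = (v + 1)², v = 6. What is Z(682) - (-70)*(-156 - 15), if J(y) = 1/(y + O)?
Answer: -1602907/134 ≈ -11962.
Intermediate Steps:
O = 49 (O = (6 + 1)² = 7² = 49)
J(y) = 1/(49 + y) (J(y) = 1/(y + 49) = 1/(49 + y))
Z(K) = 1073/134 (Z(K) = 8 + 1/(2*(49 + 18)) = 8 + (½)/67 = 8 + (½)*(1/67) = 8 + 1/134 = 1073/134)
Z(682) - (-70)*(-156 - 15) = 1073/134 - (-70)*(-156 - 15) = 1073/134 - (-70)*(-171) = 1073/134 - 1*11970 = 1073/134 - 11970 = -1602907/134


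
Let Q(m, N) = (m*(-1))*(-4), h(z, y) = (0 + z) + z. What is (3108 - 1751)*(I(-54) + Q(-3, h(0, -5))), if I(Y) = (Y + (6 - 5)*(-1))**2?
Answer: 4088641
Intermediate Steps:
h(z, y) = 2*z (h(z, y) = z + z = 2*z)
Q(m, N) = 4*m (Q(m, N) = -m*(-4) = 4*m)
I(Y) = (-1 + Y)**2 (I(Y) = (Y + 1*(-1))**2 = (Y - 1)**2 = (-1 + Y)**2)
(3108 - 1751)*(I(-54) + Q(-3, h(0, -5))) = (3108 - 1751)*((-1 - 54)**2 + 4*(-3)) = 1357*((-55)**2 - 12) = 1357*(3025 - 12) = 1357*3013 = 4088641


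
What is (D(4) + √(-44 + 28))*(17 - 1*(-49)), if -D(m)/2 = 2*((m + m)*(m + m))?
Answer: -16896 + 264*I ≈ -16896.0 + 264.0*I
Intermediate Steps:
D(m) = -16*m² (D(m) = -4*(m + m)*(m + m) = -4*(2*m)*(2*m) = -4*4*m² = -16*m²)
(D(4) + √(-44 + 28))*(17 - 1*(-49)) = (-16*4² + √(-44 + 28))*(17 - 1*(-49)) = (-16*16 + √(-16))*(17 + 49) = (-256 + 4*I)*66 = -16896 + 264*I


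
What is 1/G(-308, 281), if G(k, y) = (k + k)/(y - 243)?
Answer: -19/308 ≈ -0.061688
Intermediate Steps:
G(k, y) = 2*k/(-243 + y) (G(k, y) = (2*k)/(-243 + y) = 2*k/(-243 + y))
1/G(-308, 281) = 1/(2*(-308)/(-243 + 281)) = 1/(2*(-308)/38) = 1/(2*(-308)*(1/38)) = 1/(-308/19) = -19/308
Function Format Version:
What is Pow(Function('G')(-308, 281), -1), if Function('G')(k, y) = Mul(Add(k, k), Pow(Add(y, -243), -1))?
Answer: Rational(-19, 308) ≈ -0.061688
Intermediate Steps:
Function('G')(k, y) = Mul(2, k, Pow(Add(-243, y), -1)) (Function('G')(k, y) = Mul(Mul(2, k), Pow(Add(-243, y), -1)) = Mul(2, k, Pow(Add(-243, y), -1)))
Pow(Function('G')(-308, 281), -1) = Pow(Mul(2, -308, Pow(Add(-243, 281), -1)), -1) = Pow(Mul(2, -308, Pow(38, -1)), -1) = Pow(Mul(2, -308, Rational(1, 38)), -1) = Pow(Rational(-308, 19), -1) = Rational(-19, 308)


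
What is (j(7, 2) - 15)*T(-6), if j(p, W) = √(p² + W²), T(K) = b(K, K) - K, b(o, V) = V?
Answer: 0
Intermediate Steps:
T(K) = 0 (T(K) = K - K = 0)
j(p, W) = √(W² + p²)
(j(7, 2) - 15)*T(-6) = (√(2² + 7²) - 15)*0 = (√(4 + 49) - 15)*0 = (√53 - 15)*0 = (-15 + √53)*0 = 0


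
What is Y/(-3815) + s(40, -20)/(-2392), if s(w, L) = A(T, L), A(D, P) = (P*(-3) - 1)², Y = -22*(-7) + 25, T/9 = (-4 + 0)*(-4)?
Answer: -13708183/9125480 ≈ -1.5022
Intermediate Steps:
T = 144 (T = 9*((-4 + 0)*(-4)) = 9*(-4*(-4)) = 9*16 = 144)
Y = 179 (Y = 154 + 25 = 179)
A(D, P) = (-1 - 3*P)² (A(D, P) = (-3*P - 1)² = (-1 - 3*P)²)
s(w, L) = (1 + 3*L)²
Y/(-3815) + s(40, -20)/(-2392) = 179/(-3815) + (1 + 3*(-20))²/(-2392) = 179*(-1/3815) + (1 - 60)²*(-1/2392) = -179/3815 + (-59)²*(-1/2392) = -179/3815 + 3481*(-1/2392) = -179/3815 - 3481/2392 = -13708183/9125480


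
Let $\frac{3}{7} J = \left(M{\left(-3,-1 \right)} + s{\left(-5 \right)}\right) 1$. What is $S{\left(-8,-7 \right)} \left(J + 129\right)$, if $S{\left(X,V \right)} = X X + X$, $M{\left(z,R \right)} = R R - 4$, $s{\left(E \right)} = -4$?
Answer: $\frac{18928}{3} \approx 6309.3$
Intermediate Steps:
$M{\left(z,R \right)} = -4 + R^{2}$ ($M{\left(z,R \right)} = R^{2} - 4 = -4 + R^{2}$)
$S{\left(X,V \right)} = X + X^{2}$ ($S{\left(X,V \right)} = X^{2} + X = X + X^{2}$)
$J = - \frac{49}{3}$ ($J = \frac{7 \left(\left(-4 + \left(-1\right)^{2}\right) - 4\right) 1}{3} = \frac{7 \left(\left(-4 + 1\right) - 4\right) 1}{3} = \frac{7 \left(-3 - 4\right) 1}{3} = \frac{7 \left(\left(-7\right) 1\right)}{3} = \frac{7}{3} \left(-7\right) = - \frac{49}{3} \approx -16.333$)
$S{\left(-8,-7 \right)} \left(J + 129\right) = - 8 \left(1 - 8\right) \left(- \frac{49}{3} + 129\right) = \left(-8\right) \left(-7\right) \frac{338}{3} = 56 \cdot \frac{338}{3} = \frac{18928}{3}$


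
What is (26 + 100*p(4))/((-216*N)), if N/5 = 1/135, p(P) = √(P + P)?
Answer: -13/4 - 25*√2 ≈ -38.605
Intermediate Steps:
p(P) = √2*√P (p(P) = √(2*P) = √2*√P)
N = 1/27 (N = 5/135 = 5*(1/135) = 1/27 ≈ 0.037037)
(26 + 100*p(4))/((-216*N)) = (26 + 100*(√2*√4))/((-216*1/27)) = (26 + 100*(√2*2))/(-8) = (26 + 100*(2*√2))*(-⅛) = (26 + 200*√2)*(-⅛) = -13/4 - 25*√2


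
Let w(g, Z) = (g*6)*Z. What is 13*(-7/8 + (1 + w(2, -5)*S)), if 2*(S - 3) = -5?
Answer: -3107/8 ≈ -388.38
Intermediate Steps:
S = ½ (S = 3 + (½)*(-5) = 3 - 5/2 = ½ ≈ 0.50000)
w(g, Z) = 6*Z*g (w(g, Z) = (6*g)*Z = 6*Z*g)
13*(-7/8 + (1 + w(2, -5)*S)) = 13*(-7/8 + (1 + (6*(-5)*2)*(½))) = 13*(-7*⅛ + (1 - 60*½)) = 13*(-7/8 + (1 - 30)) = 13*(-7/8 - 29) = 13*(-239/8) = -3107/8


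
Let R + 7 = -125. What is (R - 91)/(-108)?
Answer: 223/108 ≈ 2.0648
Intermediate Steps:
R = -132 (R = -7 - 125 = -132)
(R - 91)/(-108) = (-132 - 91)/(-108) = -1/108*(-223) = 223/108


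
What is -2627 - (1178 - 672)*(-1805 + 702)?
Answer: 555491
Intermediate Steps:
-2627 - (1178 - 672)*(-1805 + 702) = -2627 - 506*(-1103) = -2627 - 1*(-558118) = -2627 + 558118 = 555491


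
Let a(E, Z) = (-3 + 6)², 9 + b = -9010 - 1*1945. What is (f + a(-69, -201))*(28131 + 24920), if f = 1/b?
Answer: 5234807425/10964 ≈ 4.7745e+5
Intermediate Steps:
b = -10964 (b = -9 + (-9010 - 1*1945) = -9 + (-9010 - 1945) = -9 - 10955 = -10964)
a(E, Z) = 9 (a(E, Z) = 3² = 9)
f = -1/10964 (f = 1/(-10964) = -1/10964 ≈ -9.1208e-5)
(f + a(-69, -201))*(28131 + 24920) = (-1/10964 + 9)*(28131 + 24920) = (98675/10964)*53051 = 5234807425/10964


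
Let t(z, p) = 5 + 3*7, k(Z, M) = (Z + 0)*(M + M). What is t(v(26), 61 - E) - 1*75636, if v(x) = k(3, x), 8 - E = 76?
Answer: -75610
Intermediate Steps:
E = -68 (E = 8 - 1*76 = 8 - 76 = -68)
k(Z, M) = 2*M*Z (k(Z, M) = Z*(2*M) = 2*M*Z)
v(x) = 6*x (v(x) = 2*x*3 = 6*x)
t(z, p) = 26 (t(z, p) = 5 + 21 = 26)
t(v(26), 61 - E) - 1*75636 = 26 - 1*75636 = 26 - 75636 = -75610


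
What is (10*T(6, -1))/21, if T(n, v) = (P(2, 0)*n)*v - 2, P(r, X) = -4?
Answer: 220/21 ≈ 10.476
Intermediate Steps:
T(n, v) = -2 - 4*n*v (T(n, v) = (-4*n)*v - 2 = -4*n*v - 2 = -2 - 4*n*v)
(10*T(6, -1))/21 = (10*(-2 - 4*6*(-1)))/21 = (10*(-2 + 24))*(1/21) = (10*22)*(1/21) = 220*(1/21) = 220/21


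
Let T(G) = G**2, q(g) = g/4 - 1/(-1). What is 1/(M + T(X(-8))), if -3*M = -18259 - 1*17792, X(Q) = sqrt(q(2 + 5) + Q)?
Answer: 4/48047 ≈ 8.3252e-5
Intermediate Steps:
q(g) = 1 + g/4 (q(g) = g*(1/4) - 1*(-1) = g/4 + 1 = 1 + g/4)
X(Q) = sqrt(11/4 + Q) (X(Q) = sqrt((1 + (2 + 5)/4) + Q) = sqrt((1 + (1/4)*7) + Q) = sqrt((1 + 7/4) + Q) = sqrt(11/4 + Q))
M = 12017 (M = -(-18259 - 1*17792)/3 = -(-18259 - 17792)/3 = -1/3*(-36051) = 12017)
1/(M + T(X(-8))) = 1/(12017 + (sqrt(11 + 4*(-8))/2)**2) = 1/(12017 + (sqrt(11 - 32)/2)**2) = 1/(12017 + (sqrt(-21)/2)**2) = 1/(12017 + ((I*sqrt(21))/2)**2) = 1/(12017 + (I*sqrt(21)/2)**2) = 1/(12017 - 21/4) = 1/(48047/4) = 4/48047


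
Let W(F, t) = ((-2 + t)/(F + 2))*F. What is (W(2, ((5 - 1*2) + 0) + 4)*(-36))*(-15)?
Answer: 1350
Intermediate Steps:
W(F, t) = F*(-2 + t)/(2 + F) (W(F, t) = ((-2 + t)/(2 + F))*F = F*(-2 + t)/(2 + F))
(W(2, ((5 - 1*2) + 0) + 4)*(-36))*(-15) = ((2*(-2 + (((5 - 1*2) + 0) + 4))/(2 + 2))*(-36))*(-15) = ((2*(-2 + (((5 - 2) + 0) + 4))/4)*(-36))*(-15) = ((2*(¼)*(-2 + ((3 + 0) + 4)))*(-36))*(-15) = ((2*(¼)*(-2 + (3 + 4)))*(-36))*(-15) = ((2*(¼)*(-2 + 7))*(-36))*(-15) = ((2*(¼)*5)*(-36))*(-15) = ((5/2)*(-36))*(-15) = -90*(-15) = 1350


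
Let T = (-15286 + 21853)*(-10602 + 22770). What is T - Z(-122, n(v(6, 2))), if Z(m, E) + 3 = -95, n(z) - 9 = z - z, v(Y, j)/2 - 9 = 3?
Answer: 79907354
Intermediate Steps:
v(Y, j) = 24 (v(Y, j) = 18 + 2*3 = 18 + 6 = 24)
n(z) = 9 (n(z) = 9 + (z - z) = 9 + 0 = 9)
Z(m, E) = -98 (Z(m, E) = -3 - 95 = -98)
T = 79907256 (T = 6567*12168 = 79907256)
T - Z(-122, n(v(6, 2))) = 79907256 - 1*(-98) = 79907256 + 98 = 79907354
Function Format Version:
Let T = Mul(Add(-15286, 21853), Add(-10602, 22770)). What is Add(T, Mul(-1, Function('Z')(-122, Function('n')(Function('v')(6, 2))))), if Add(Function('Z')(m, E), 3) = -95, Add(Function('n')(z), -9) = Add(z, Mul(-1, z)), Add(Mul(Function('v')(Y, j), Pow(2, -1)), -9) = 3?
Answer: 79907354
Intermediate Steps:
Function('v')(Y, j) = 24 (Function('v')(Y, j) = Add(18, Mul(2, 3)) = Add(18, 6) = 24)
Function('n')(z) = 9 (Function('n')(z) = Add(9, Add(z, Mul(-1, z))) = Add(9, 0) = 9)
Function('Z')(m, E) = -98 (Function('Z')(m, E) = Add(-3, -95) = -98)
T = 79907256 (T = Mul(6567, 12168) = 79907256)
Add(T, Mul(-1, Function('Z')(-122, Function('n')(Function('v')(6, 2))))) = Add(79907256, Mul(-1, -98)) = Add(79907256, 98) = 79907354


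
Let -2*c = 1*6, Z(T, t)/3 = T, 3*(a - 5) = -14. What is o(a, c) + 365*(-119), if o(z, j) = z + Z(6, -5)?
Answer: -130250/3 ≈ -43417.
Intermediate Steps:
a = 1/3 (a = 5 + (1/3)*(-14) = 5 - 14/3 = 1/3 ≈ 0.33333)
Z(T, t) = 3*T
c = -3 (c = -6/2 = -1/2*6 = -3)
o(z, j) = 18 + z (o(z, j) = z + 3*6 = z + 18 = 18 + z)
o(a, c) + 365*(-119) = (18 + 1/3) + 365*(-119) = 55/3 - 43435 = -130250/3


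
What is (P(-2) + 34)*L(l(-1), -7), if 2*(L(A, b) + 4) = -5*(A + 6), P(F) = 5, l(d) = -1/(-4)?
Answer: -6123/8 ≈ -765.38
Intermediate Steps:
l(d) = ¼ (l(d) = -1*(-¼) = ¼)
L(A, b) = -19 - 5*A/2 (L(A, b) = -4 + (-5*(A + 6))/2 = -4 + (-5*(6 + A))/2 = -4 + (-30 - 5*A)/2 = -4 + (-15 - 5*A/2) = -19 - 5*A/2)
(P(-2) + 34)*L(l(-1), -7) = (5 + 34)*(-19 - 5/2*¼) = 39*(-19 - 5/8) = 39*(-157/8) = -6123/8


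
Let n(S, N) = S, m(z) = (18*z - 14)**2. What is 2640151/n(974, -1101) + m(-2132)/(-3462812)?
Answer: 1926718264803/843194722 ≈ 2285.0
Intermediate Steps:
m(z) = (-14 + 18*z)**2
2640151/n(974, -1101) + m(-2132)/(-3462812) = 2640151/974 + (4*(-7 + 9*(-2132))**2)/(-3462812) = 2640151*(1/974) + (4*(-7 - 19188)**2)*(-1/3462812) = 2640151/974 + (4*(-19195)**2)*(-1/3462812) = 2640151/974 + (4*368448025)*(-1/3462812) = 2640151/974 + 1473792100*(-1/3462812) = 2640151/974 - 368448025/865703 = 1926718264803/843194722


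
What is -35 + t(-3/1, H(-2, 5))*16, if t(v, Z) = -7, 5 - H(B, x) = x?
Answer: -147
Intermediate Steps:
H(B, x) = 5 - x
-35 + t(-3/1, H(-2, 5))*16 = -35 - 7*16 = -35 - 112 = -147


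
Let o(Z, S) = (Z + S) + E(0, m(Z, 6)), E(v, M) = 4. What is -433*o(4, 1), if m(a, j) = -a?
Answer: -3897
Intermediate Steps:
o(Z, S) = 4 + S + Z (o(Z, S) = (Z + S) + 4 = (S + Z) + 4 = 4 + S + Z)
-433*o(4, 1) = -433*(4 + 1 + 4) = -433*9 = -3897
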